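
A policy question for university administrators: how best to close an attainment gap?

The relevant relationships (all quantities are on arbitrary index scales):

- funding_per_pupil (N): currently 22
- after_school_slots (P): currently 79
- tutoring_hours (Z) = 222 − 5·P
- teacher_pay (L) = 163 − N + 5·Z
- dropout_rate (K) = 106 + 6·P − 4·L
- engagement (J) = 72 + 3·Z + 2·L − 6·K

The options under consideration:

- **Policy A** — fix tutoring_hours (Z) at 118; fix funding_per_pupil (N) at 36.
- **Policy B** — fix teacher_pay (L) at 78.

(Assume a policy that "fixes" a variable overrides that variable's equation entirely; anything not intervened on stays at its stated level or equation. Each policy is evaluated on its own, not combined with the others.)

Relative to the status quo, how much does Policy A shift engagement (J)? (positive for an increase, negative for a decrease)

38339

Baseline:
  N = 22
  P = 79
  Z = 222 − 5·79 = -173
  L = 163 − 22 + 5·(-173) = -724
  K = 106 + 6·79 − 4·(-724) = 3476
  J = 72 + 3·(-173) + 2·(-724) − 6·3476 = -22751
Policy A (Z := 118, N := 36):
  N = 36
  P = 79
  Z = 118
  L = 163 − 36 + 5·118 = 717
  K = 106 + 6·79 − 4·717 = -2288
  J = 72 + 3·118 + 2·717 − 6·(-2288) = 15588
Change in J: 15588 − (-22751) = 38339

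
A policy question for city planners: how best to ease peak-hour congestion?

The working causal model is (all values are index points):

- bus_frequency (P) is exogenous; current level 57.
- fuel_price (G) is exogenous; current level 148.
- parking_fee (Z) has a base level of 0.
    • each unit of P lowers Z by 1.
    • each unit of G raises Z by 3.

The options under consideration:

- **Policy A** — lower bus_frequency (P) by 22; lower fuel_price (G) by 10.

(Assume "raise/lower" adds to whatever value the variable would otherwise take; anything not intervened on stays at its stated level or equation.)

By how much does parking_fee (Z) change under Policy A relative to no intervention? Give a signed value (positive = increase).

Baseline:
  P = 57
  G = 148
  Z = 0 − 57 + 3·148 = 387
Policy A (P − 22, G − 10):
  P = 57 − 22 = 35
  G = 148 − 10 = 138
  Z = 0 − 35 + 3·138 = 379
Change in Z: 379 − 387 = -8

-8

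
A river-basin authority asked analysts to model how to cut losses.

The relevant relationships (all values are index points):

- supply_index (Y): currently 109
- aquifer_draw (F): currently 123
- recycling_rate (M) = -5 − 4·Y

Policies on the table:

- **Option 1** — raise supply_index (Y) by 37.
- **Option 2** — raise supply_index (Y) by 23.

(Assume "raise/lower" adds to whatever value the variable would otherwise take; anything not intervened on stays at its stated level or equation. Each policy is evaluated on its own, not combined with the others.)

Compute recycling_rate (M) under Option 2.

-533

Option 2 (Y + 23):
  Y = 109 + 23 = 132
  M = -5 − 4·132 = -533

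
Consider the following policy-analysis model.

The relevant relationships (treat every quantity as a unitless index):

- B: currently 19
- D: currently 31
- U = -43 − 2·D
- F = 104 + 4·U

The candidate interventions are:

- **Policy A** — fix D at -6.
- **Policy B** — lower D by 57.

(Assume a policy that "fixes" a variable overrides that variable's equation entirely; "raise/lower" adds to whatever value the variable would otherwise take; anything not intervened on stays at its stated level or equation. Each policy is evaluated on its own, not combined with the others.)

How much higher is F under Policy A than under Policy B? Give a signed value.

-160

Policy A (D := -6):
  D = -6
  U = -43 − 2·(-6) = -31
  F = 104 + 4·(-31) = -20
Policy B (D − 57):
  D = 31 − 57 = -26
  U = -43 − 2·(-26) = 9
  F = 104 + 4·9 = 140
F: -20 − 140 = -160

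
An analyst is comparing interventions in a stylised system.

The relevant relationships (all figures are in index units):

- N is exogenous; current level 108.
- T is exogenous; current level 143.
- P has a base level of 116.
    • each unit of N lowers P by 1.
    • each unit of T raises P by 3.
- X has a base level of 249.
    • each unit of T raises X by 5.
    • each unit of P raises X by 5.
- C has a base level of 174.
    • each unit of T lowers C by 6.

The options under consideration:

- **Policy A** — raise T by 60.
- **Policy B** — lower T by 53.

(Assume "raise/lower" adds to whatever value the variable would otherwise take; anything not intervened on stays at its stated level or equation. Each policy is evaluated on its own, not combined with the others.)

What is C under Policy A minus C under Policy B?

-678

Policy A (T + 60):
  T = 143 + 60 = 203
  C = 174 − 6·203 = -1044
Policy B (T − 53):
  T = 143 − 53 = 90
  C = 174 − 6·90 = -366
C: -1044 − (-366) = -678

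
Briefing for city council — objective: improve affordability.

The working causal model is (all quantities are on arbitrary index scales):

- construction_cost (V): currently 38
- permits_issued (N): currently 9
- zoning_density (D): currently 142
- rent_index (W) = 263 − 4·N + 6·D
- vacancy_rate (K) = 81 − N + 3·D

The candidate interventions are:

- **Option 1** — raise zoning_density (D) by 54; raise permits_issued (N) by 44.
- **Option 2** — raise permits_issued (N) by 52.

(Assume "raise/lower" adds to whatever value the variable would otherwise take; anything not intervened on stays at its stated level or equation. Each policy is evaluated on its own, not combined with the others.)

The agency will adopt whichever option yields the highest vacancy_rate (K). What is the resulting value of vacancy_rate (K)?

Option 1 (D + 54, N + 44):
  N = 9 + 44 = 53
  D = 142 + 54 = 196
  K = 81 − 53 + 3·196 = 616
Option 2 (N + 52):
  N = 9 + 52 = 61
  D = 142
  K = 81 − 61 + 3·142 = 446
Comparing — Option 1: K=616, Option 2: K=446. Highest is 616 (Option 1).

616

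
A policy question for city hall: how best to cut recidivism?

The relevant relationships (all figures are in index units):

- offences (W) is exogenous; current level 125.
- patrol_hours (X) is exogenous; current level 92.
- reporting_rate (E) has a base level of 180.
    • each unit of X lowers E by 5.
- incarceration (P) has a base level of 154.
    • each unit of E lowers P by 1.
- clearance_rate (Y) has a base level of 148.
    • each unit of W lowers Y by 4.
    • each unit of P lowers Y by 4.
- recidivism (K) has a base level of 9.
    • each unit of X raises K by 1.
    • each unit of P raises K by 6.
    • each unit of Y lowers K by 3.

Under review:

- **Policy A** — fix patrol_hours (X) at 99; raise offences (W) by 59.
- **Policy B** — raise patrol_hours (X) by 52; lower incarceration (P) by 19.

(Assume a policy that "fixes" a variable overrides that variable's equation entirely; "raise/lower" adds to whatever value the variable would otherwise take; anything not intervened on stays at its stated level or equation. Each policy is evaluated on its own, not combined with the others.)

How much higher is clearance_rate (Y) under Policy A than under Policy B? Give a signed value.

588

Policy A (X := 99, W + 59):
  W = 125 + 59 = 184
  X = 99
  E = 180 − 5·99 = -315
  P = 154 − (-315) = 469
  Y = 148 − 4·184 − 4·469 = -2464
Policy B (X + 52, P − 19):
  W = 125
  X = 92 + 52 = 144
  E = 180 − 5·144 = -540
  P = 154 − (-540) (−19 from intervention) = 675
  Y = 148 − 4·125 − 4·675 = -3052
Y: -2464 − (-3052) = 588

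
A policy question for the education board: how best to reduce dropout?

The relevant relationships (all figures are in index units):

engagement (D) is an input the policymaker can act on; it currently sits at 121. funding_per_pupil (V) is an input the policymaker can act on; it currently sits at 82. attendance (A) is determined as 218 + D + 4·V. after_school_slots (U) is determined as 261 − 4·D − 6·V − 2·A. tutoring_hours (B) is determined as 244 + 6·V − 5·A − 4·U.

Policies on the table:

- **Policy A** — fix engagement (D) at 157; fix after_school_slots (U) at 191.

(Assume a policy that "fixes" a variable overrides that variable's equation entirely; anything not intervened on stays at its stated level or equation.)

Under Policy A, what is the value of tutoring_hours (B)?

Policy A (D := 157, U := 191):
  D = 157
  V = 82
  A = 218 + 157 + 4·82 = 703
  U = 191
  B = 244 + 6·82 − 5·703 − 4·191 = -3543

-3543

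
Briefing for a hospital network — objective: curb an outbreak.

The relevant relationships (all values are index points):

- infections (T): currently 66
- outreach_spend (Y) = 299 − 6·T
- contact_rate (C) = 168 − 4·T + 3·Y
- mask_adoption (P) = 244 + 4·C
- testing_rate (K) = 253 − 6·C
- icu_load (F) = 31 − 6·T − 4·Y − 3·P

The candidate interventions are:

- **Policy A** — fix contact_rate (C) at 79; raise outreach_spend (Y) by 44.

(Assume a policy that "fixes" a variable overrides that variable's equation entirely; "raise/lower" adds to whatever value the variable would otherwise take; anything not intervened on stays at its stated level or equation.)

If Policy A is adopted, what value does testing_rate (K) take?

-221

Policy A (C := 79, Y + 44):
  T = 66
  Y = 299 − 6·66 (+44 from intervention) = -53
  C = 79
  K = 253 − 6·79 = -221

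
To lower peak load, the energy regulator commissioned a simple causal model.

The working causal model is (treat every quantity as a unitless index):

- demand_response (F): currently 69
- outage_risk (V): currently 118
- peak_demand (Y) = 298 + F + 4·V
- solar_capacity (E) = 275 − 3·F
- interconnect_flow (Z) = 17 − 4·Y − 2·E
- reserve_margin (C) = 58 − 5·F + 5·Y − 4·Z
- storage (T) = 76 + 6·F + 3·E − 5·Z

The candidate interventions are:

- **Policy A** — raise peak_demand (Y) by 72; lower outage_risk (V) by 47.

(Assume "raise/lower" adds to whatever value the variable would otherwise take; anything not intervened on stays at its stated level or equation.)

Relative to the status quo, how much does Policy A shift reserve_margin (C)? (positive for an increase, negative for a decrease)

Baseline:
  F = 69
  V = 118
  Y = 298 + 69 + 4·118 = 839
  E = 275 − 3·69 = 68
  Z = 17 − 4·839 − 2·68 = -3475
  C = 58 − 5·69 + 5·839 − 4·(-3475) = 17808
Policy A (Y + 72, V − 47):
  F = 69
  V = 118 − 47 = 71
  Y = 298 + 69 + 4·71 (+72 from intervention) = 723
  E = 275 − 3·69 = 68
  Z = 17 − 4·723 − 2·68 = -3011
  C = 58 − 5·69 + 5·723 − 4·(-3011) = 15372
Change in C: 15372 − 17808 = -2436

-2436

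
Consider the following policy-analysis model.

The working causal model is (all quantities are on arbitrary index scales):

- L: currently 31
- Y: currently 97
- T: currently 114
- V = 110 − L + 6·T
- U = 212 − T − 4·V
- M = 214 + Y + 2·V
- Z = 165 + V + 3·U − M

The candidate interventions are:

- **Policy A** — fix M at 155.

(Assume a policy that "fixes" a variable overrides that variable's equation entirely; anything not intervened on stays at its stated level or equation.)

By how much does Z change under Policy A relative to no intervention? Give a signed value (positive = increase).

Baseline:
  L = 31
  Y = 97
  T = 114
  V = 110 − 31 + 6·114 = 763
  U = 212 − 114 − 4·763 = -2954
  M = 214 + 97 + 2·763 = 1837
  Z = 165 + 763 + 3·(-2954) − 1837 = -9771
Policy A (M := 155):
  L = 31
  Y = 97
  T = 114
  V = 110 − 31 + 6·114 = 763
  U = 212 − 114 − 4·763 = -2954
  M = 155
  Z = 165 + 763 + 3·(-2954) − 155 = -8089
Change in Z: -8089 − (-9771) = 1682

1682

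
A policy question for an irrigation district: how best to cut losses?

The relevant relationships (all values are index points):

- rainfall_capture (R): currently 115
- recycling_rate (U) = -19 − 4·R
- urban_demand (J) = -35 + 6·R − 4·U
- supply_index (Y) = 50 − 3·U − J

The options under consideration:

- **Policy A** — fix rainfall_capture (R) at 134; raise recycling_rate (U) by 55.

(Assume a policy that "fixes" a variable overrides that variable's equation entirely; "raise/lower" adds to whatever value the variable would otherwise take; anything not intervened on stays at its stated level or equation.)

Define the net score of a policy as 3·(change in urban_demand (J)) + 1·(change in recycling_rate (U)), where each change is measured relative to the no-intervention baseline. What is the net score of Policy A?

Baseline:
  R = 115
  U = -19 − 4·115 = -479
  J = -35 + 6·115 − 4·(-479) = 2571
Policy A (R := 134, U + 55):
  R = 134
  U = -19 − 4·134 (+55 from intervention) = -500
  J = -35 + 6·134 − 4·(-500) = 2769
ΔJ = 2769 − 2571 = 198; ΔU = -500 − (-479) = -21
Score = 3·198 + 1·(-21) = 573

573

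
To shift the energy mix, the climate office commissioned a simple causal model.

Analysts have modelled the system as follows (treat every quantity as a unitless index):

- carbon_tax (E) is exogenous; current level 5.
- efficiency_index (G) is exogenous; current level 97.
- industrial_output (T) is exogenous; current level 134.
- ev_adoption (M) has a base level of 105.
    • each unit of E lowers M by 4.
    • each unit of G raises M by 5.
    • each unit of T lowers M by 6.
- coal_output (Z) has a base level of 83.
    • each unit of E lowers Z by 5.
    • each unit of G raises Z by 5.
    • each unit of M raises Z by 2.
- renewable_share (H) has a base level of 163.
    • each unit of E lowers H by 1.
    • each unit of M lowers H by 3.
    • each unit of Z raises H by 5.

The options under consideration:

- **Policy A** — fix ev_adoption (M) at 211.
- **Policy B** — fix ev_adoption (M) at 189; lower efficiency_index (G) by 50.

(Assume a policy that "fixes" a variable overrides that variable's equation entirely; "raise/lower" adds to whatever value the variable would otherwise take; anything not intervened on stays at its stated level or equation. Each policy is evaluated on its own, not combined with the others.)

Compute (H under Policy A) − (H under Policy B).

1404

Policy A (M := 211):
  E = 5
  G = 97
  T = 134
  M = 211
  Z = 83 − 5·5 + 5·97 + 2·211 = 965
  H = 163 − 5 − 3·211 + 5·965 = 4350
Policy B (M := 189, G − 50):
  E = 5
  G = 97 − 50 = 47
  T = 134
  M = 189
  Z = 83 − 5·5 + 5·47 + 2·189 = 671
  H = 163 − 5 − 3·189 + 5·671 = 2946
H: 4350 − 2946 = 1404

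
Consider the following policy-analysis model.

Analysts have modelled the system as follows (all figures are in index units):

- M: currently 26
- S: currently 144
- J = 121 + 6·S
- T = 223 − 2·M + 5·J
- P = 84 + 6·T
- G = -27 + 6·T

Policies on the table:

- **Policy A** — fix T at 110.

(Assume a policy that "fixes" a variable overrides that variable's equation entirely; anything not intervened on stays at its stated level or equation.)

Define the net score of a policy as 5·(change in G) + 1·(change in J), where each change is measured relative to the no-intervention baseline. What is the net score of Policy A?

-149580

Baseline:
  M = 26
  S = 144
  J = 121 + 6·144 = 985
  T = 223 − 2·26 + 5·985 = 5096
  G = -27 + 6·5096 = 30549
Policy A (T := 110):
  M = 26
  S = 144
  J = 121 + 6·144 = 985
  T = 110
  G = -27 + 6·110 = 633
ΔG = 633 − 30549 = -29916; ΔJ = 985 − 985 = 0
Score = 5·(-29916) + 1·0 = -149580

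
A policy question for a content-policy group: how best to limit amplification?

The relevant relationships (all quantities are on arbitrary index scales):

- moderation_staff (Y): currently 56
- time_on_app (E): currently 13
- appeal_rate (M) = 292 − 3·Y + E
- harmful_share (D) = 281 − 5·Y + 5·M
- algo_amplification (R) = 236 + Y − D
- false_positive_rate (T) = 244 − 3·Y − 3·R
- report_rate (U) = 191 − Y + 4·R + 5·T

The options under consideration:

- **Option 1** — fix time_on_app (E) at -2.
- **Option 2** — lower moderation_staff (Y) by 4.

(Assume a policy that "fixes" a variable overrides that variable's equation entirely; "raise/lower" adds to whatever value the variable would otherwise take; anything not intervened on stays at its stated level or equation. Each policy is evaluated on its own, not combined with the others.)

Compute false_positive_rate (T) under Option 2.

Option 2 (Y − 4):
  Y = 56 − 4 = 52
  E = 13
  M = 292 − 3·52 + 13 = 149
  D = 281 − 5·52 + 5·149 = 766
  R = 236 + 52 − 766 = -478
  T = 244 − 3·52 − 3·(-478) = 1522

1522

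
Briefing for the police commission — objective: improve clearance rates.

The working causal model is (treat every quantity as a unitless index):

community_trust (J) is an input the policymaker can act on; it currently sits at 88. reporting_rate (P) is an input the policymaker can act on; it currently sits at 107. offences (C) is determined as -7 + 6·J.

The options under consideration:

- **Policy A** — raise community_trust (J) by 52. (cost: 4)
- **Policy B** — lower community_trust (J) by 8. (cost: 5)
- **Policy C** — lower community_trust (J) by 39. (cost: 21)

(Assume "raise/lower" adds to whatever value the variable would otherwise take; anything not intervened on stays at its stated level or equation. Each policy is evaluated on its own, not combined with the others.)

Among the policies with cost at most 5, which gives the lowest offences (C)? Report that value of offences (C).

Policy A (J + 52):
  J = 88 + 52 = 140
  C = -7 + 6·140 = 833
Policy B (J − 8):
  J = 88 − 8 = 80
  C = -7 + 6·80 = 473
Comparing — Policy A: C=833, Policy B: C=473. Lowest is 473 (Policy B).

473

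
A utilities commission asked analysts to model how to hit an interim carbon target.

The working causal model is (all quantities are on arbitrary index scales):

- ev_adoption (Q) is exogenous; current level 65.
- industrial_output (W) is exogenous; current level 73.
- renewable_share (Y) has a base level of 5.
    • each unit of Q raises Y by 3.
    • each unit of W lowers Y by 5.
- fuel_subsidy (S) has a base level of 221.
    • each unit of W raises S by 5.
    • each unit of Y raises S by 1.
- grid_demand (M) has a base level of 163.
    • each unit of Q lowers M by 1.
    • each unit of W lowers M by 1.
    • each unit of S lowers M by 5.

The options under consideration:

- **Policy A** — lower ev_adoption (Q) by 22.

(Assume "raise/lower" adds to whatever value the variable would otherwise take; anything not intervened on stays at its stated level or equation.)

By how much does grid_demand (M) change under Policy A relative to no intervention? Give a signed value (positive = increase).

Baseline:
  Q = 65
  W = 73
  Y = 5 + 3·65 − 5·73 = -165
  S = 221 + 5·73 + (-165) = 421
  M = 163 − 65 − 73 − 5·421 = -2080
Policy A (Q − 22):
  Q = 65 − 22 = 43
  W = 73
  Y = 5 + 3·43 − 5·73 = -231
  S = 221 + 5·73 + (-231) = 355
  M = 163 − 43 − 73 − 5·355 = -1728
Change in M: -1728 − (-2080) = 352

352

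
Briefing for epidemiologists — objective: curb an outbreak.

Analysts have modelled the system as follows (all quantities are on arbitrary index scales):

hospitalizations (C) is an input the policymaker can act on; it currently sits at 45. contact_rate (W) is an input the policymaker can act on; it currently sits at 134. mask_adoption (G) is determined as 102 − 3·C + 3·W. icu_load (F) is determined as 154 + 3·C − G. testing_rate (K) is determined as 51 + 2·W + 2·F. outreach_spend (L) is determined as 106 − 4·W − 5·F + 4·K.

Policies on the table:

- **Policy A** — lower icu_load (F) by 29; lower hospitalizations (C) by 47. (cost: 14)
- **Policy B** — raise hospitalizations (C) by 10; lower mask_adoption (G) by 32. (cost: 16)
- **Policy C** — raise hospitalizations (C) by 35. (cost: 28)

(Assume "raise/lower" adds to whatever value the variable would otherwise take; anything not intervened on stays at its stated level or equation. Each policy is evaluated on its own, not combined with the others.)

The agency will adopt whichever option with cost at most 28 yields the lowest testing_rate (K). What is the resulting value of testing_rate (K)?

Policy A (F − 29, C − 47):
  C = 45 − 47 = -2
  W = 134
  G = 102 − 3·(-2) + 3·134 = 510
  F = 154 + 3·(-2) − 510 (−29 from intervention) = -391
  K = 51 + 2·134 + 2·(-391) = -463
Policy B (C + 10, G − 32):
  C = 45 + 10 = 55
  W = 134
  G = 102 − 3·55 + 3·134 (−32 from intervention) = 307
  F = 154 + 3·55 − 307 = 12
  K = 51 + 2·134 + 2·12 = 343
Policy C (C + 35):
  C = 45 + 35 = 80
  W = 134
  G = 102 − 3·80 + 3·134 = 264
  F = 154 + 3·80 − 264 = 130
  K = 51 + 2·134 + 2·130 = 579
Comparing — Policy A: K=-463, Policy B: K=343, Policy C: K=579. Lowest is -463 (Policy A).

-463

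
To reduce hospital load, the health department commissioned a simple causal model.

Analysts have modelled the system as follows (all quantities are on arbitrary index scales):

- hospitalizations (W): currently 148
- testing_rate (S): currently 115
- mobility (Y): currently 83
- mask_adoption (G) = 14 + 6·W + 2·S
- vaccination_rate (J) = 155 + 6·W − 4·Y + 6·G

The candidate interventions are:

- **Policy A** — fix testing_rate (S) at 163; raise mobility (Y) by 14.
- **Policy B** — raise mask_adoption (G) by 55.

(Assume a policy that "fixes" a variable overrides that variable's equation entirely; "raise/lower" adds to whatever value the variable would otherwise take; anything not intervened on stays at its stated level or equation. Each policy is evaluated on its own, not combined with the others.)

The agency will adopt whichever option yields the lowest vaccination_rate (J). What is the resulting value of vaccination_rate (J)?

7833

Policy A (S := 163, Y + 14):
  W = 148
  S = 163
  Y = 83 + 14 = 97
  G = 14 + 6·148 + 2·163 = 1228
  J = 155 + 6·148 − 4·97 + 6·1228 = 8023
Policy B (G + 55):
  W = 148
  S = 115
  Y = 83
  G = 14 + 6·148 + 2·115 (+55 from intervention) = 1187
  J = 155 + 6·148 − 4·83 + 6·1187 = 7833
Comparing — Policy A: J=8023, Policy B: J=7833. Lowest is 7833 (Policy B).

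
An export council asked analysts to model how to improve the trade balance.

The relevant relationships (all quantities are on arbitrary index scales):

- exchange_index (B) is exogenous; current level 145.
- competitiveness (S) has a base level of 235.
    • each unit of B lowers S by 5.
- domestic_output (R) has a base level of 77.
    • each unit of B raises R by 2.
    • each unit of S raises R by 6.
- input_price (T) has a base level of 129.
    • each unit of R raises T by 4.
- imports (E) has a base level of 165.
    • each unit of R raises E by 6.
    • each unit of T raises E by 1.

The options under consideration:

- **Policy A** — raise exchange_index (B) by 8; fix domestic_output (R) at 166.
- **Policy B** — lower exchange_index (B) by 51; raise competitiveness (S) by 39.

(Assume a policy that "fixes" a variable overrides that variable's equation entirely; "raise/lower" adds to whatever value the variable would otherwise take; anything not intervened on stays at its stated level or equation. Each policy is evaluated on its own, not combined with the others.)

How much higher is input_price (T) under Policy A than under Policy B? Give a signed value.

4308

Policy A (B + 8, R := 166):
  B = 145 + 8 = 153
  S = 235 − 5·153 = -530
  R = 166
  T = 129 + 4·166 = 793
Policy B (B − 51, S + 39):
  B = 145 − 51 = 94
  S = 235 − 5·94 (+39 from intervention) = -196
  R = 77 + 2·94 + 6·(-196) = -911
  T = 129 + 4·(-911) = -3515
T: 793 − (-3515) = 4308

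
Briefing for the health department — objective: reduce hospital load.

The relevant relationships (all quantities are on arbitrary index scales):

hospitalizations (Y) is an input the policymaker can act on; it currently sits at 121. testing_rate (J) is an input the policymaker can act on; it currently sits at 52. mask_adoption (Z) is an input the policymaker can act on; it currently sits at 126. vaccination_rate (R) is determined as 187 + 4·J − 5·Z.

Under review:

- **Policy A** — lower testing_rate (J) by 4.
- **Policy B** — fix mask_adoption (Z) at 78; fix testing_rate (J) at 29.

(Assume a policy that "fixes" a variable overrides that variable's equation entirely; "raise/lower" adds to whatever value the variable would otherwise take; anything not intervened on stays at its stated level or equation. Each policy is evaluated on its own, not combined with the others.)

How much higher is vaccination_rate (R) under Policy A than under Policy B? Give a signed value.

-164

Policy A (J − 4):
  J = 52 − 4 = 48
  Z = 126
  R = 187 + 4·48 − 5·126 = -251
Policy B (Z := 78, J := 29):
  J = 29
  Z = 78
  R = 187 + 4·29 − 5·78 = -87
R: -251 − (-87) = -164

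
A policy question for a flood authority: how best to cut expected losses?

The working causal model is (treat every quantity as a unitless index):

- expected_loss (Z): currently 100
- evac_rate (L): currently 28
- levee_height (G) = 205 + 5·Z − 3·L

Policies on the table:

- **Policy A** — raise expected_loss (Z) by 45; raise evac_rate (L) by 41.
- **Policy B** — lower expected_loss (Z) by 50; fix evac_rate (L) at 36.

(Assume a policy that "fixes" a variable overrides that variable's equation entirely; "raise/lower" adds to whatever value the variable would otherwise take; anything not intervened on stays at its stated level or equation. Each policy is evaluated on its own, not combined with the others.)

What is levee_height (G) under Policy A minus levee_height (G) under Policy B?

376

Policy A (Z + 45, L + 41):
  Z = 100 + 45 = 145
  L = 28 + 41 = 69
  G = 205 + 5·145 − 3·69 = 723
Policy B (Z − 50, L := 36):
  Z = 100 − 50 = 50
  L = 36
  G = 205 + 5·50 − 3·36 = 347
G: 723 − 347 = 376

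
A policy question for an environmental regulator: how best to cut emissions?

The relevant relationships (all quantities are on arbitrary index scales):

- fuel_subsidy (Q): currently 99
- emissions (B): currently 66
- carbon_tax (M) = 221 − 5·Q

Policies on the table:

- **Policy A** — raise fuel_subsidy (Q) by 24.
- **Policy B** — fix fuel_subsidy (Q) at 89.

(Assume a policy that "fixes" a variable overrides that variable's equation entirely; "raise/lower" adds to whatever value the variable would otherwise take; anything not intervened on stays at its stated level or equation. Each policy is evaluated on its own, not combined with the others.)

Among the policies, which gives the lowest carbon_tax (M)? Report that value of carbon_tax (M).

Policy A (Q + 24):
  Q = 99 + 24 = 123
  M = 221 − 5·123 = -394
Policy B (Q := 89):
  Q = 89
  M = 221 − 5·89 = -224
Comparing — Policy A: M=-394, Policy B: M=-224. Lowest is -394 (Policy A).

-394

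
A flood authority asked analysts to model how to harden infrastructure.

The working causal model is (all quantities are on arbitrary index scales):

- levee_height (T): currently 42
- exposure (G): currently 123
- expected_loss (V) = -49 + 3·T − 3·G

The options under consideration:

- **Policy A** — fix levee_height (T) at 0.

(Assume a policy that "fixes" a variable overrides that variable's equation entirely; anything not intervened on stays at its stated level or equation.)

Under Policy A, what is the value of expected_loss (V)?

-418

Policy A (T := 0):
  T = 0
  G = 123
  V = -49 + 3·0 − 3·123 = -418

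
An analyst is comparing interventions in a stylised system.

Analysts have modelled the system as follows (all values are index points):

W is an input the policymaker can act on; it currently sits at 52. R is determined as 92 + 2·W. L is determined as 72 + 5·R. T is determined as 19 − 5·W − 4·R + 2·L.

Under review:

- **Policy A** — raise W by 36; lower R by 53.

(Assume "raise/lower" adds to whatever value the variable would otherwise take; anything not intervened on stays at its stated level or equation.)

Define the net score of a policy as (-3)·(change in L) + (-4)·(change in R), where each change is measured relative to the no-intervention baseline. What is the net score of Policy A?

Baseline:
  W = 52
  R = 92 + 2·52 = 196
  L = 72 + 5·196 = 1052
Policy A (W + 36, R − 53):
  W = 52 + 36 = 88
  R = 92 + 2·88 (−53 from intervention) = 215
  L = 72 + 5·215 = 1147
ΔL = 1147 − 1052 = 95; ΔR = 215 − 196 = 19
Score = (-3)·95 + (-4)·19 = -361

-361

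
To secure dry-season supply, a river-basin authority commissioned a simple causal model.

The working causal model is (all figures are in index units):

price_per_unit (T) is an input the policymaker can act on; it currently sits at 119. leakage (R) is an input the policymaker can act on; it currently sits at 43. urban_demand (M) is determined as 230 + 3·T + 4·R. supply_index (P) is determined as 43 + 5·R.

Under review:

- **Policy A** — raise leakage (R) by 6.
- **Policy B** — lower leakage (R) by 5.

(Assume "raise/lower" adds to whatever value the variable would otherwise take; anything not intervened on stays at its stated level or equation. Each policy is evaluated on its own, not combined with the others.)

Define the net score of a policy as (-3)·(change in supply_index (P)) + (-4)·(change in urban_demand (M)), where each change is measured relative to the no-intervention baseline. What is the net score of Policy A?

-186

Baseline:
  T = 119
  R = 43
  M = 230 + 3·119 + 4·43 = 759
  P = 43 + 5·43 = 258
Policy A (R + 6):
  T = 119
  R = 43 + 6 = 49
  M = 230 + 3·119 + 4·49 = 783
  P = 43 + 5·49 = 288
ΔP = 288 − 258 = 30; ΔM = 783 − 759 = 24
Score = (-3)·30 + (-4)·24 = -186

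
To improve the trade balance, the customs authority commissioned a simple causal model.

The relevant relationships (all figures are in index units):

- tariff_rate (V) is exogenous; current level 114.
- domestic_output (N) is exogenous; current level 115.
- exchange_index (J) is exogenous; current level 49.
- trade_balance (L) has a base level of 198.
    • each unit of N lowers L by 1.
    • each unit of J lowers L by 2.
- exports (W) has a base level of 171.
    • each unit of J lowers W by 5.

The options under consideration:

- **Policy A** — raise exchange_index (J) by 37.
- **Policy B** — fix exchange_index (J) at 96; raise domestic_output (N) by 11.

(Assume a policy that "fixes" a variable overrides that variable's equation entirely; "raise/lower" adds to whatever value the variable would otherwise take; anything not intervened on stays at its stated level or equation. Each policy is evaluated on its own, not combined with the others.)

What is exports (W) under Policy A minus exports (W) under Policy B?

Policy A (J + 37):
  J = 49 + 37 = 86
  W = 171 − 5·86 = -259
Policy B (J := 96, N + 11):
  J = 96
  W = 171 − 5·96 = -309
W: -259 − (-309) = 50

50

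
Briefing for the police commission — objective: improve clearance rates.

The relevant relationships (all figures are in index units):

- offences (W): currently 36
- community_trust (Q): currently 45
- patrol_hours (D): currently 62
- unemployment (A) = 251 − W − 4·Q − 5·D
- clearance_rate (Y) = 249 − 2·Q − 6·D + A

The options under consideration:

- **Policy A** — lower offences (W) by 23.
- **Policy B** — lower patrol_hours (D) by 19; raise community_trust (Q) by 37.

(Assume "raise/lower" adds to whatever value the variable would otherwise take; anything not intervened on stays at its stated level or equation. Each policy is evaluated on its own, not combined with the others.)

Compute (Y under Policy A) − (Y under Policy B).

Policy A (W − 23):
  W = 36 − 23 = 13
  Q = 45
  D = 62
  A = 251 − 13 − 4·45 − 5·62 = -252
  Y = 249 − 2·45 − 6·62 + (-252) = -465
Policy B (D − 19, Q + 37):
  W = 36
  Q = 45 + 37 = 82
  D = 62 − 19 = 43
  A = 251 − 36 − 4·82 − 5·43 = -328
  Y = 249 − 2·82 − 6·43 + (-328) = -501
Y: -465 − (-501) = 36

36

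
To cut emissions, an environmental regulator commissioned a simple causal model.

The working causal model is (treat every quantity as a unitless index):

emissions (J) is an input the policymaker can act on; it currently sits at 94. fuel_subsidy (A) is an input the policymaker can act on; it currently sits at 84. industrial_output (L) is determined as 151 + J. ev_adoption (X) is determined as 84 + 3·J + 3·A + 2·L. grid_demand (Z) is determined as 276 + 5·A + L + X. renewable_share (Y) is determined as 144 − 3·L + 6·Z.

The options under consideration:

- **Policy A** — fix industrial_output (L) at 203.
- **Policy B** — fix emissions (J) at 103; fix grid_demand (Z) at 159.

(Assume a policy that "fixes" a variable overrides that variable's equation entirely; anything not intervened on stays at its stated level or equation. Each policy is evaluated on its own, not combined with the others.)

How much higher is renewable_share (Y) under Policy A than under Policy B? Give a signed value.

10737

Policy A (L := 203):
  J = 94
  A = 84
  L = 203
  X = 84 + 3·94 + 3·84 + 2·203 = 1024
  Z = 276 + 5·84 + 203 + 1024 = 1923
  Y = 144 − 3·203 + 6·1923 = 11073
Policy B (J := 103, Z := 159):
  J = 103
  A = 84
  L = 151 + 103 = 254
  X = 84 + 3·103 + 3·84 + 2·254 = 1153
  Z = 159
  Y = 144 − 3·254 + 6·159 = 336
Y: 11073 − 336 = 10737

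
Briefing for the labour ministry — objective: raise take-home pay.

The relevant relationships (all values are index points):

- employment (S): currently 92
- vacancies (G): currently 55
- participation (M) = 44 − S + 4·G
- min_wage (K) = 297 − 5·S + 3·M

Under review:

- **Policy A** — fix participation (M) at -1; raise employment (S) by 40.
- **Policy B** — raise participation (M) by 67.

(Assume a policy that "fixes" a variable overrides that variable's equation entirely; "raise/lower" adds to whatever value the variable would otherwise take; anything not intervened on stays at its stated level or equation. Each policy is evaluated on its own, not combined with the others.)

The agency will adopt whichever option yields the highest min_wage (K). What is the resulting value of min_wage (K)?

554

Policy A (M := -1, S + 40):
  S = 92 + 40 = 132
  G = 55
  M = -1
  K = 297 − 5·132 + 3·(-1) = -366
Policy B (M + 67):
  S = 92
  G = 55
  M = 44 − 92 + 4·55 (+67 from intervention) = 239
  K = 297 − 5·92 + 3·239 = 554
Comparing — Policy A: K=-366, Policy B: K=554. Highest is 554 (Policy B).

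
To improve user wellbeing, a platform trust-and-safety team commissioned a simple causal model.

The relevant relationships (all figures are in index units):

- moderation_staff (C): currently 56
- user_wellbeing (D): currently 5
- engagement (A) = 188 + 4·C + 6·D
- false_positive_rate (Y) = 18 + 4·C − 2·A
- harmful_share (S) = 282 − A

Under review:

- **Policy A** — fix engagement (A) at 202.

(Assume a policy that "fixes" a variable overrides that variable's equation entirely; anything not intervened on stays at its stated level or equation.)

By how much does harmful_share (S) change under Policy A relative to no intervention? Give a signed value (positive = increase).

Baseline:
  C = 56
  D = 5
  A = 188 + 4·56 + 6·5 = 442
  S = 282 − 442 = -160
Policy A (A := 202):
  C = 56
  D = 5
  A = 202
  S = 282 − 202 = 80
Change in S: 80 − (-160) = 240

240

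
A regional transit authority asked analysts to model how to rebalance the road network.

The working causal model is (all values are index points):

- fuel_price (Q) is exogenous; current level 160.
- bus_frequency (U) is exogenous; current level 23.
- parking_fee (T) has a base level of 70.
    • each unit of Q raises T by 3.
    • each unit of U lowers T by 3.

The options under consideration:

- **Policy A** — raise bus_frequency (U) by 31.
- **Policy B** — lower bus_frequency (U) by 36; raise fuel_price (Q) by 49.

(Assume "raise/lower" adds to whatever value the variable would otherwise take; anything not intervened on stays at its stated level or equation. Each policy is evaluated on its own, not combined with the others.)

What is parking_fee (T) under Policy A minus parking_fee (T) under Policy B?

-348

Policy A (U + 31):
  Q = 160
  U = 23 + 31 = 54
  T = 70 + 3·160 − 3·54 = 388
Policy B (U − 36, Q + 49):
  Q = 160 + 49 = 209
  U = 23 − 36 = -13
  T = 70 + 3·209 − 3·(-13) = 736
T: 388 − 736 = -348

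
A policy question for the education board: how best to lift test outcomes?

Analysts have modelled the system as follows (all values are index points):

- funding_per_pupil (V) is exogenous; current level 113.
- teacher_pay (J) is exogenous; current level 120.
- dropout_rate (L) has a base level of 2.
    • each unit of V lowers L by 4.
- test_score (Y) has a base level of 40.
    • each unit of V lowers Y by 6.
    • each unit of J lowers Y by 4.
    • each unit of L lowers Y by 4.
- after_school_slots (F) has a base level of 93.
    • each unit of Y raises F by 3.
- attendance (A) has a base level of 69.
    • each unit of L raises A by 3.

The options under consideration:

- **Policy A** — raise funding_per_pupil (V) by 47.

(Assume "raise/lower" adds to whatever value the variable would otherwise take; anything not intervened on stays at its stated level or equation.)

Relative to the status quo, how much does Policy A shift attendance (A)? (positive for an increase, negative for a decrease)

-564

Baseline:
  V = 113
  L = 2 − 4·113 = -450
  A = 69 + 3·(-450) = -1281
Policy A (V + 47):
  V = 113 + 47 = 160
  L = 2 − 4·160 = -638
  A = 69 + 3·(-638) = -1845
Change in A: -1845 − (-1281) = -564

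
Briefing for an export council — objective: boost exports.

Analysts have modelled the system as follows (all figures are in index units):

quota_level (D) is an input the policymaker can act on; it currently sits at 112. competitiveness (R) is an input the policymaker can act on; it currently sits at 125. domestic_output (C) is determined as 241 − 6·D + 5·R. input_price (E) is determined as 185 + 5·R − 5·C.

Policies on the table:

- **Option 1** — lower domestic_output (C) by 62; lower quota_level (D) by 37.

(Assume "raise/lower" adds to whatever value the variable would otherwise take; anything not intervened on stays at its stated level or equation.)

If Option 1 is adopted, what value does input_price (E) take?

Option 1 (C − 62, D − 37):
  D = 112 − 37 = 75
  R = 125
  C = 241 − 6·75 + 5·125 (−62 from intervention) = 354
  E = 185 + 5·125 − 5·354 = -960

-960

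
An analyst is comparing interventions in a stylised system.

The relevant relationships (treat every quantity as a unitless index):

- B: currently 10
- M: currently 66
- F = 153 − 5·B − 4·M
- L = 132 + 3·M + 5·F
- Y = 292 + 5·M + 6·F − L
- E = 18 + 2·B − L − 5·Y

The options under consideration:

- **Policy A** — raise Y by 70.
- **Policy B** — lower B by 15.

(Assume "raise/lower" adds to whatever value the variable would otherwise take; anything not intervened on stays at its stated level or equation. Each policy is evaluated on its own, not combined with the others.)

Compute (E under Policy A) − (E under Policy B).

Policy A (Y + 70):
  B = 10
  M = 66
  F = 153 − 5·10 − 4·66 = -161
  L = 132 + 3·66 + 5·(-161) = -475
  Y = 292 + 5·66 + 6·(-161) − (-475) (+70 from intervention) = 201
  E = 18 + 2·10 − (-475) − 5·201 = -492
Policy B (B − 15):
  B = 10 − 15 = -5
  M = 66
  F = 153 − 5·(-5) − 4·66 = -86
  L = 132 + 3·66 + 5·(-86) = -100
  Y = 292 + 5·66 + 6·(-86) − (-100) = 206
  E = 18 + 2·(-5) − (-100) − 5·206 = -922
E: -492 − (-922) = 430

430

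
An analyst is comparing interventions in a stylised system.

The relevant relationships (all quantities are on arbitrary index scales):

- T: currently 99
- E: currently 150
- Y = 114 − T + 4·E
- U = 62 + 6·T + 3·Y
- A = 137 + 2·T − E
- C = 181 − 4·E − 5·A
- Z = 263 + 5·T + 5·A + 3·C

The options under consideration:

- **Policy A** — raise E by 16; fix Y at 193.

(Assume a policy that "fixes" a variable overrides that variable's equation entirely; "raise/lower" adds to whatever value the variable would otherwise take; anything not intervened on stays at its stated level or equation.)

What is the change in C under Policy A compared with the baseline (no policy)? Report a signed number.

Baseline:
  T = 99
  E = 150
  A = 137 + 2·99 − 150 = 185
  C = 181 − 4·150 − 5·185 = -1344
Policy A (E + 16, Y := 193):
  T = 99
  E = 150 + 16 = 166
  A = 137 + 2·99 − 166 = 169
  C = 181 − 4·166 − 5·169 = -1328
Change in C: -1328 − (-1344) = 16

16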